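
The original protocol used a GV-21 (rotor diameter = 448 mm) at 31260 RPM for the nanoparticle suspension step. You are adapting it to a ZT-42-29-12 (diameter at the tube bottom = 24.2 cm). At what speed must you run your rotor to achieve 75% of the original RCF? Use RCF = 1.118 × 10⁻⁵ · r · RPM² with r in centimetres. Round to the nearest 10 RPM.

Original rotor: r = 448 mm / 2 = 224 mm = 22.4 cm
RCF = 1.118 × 10⁻⁵ × r × N²
RCF_original = 1.118 × 10⁻⁵ × 22.4 × (31260)² = 1.118 × 10⁻⁵ × 22.4 × 977,187,600 ≈ 244,719 × g
Target RCF = 0.75 × 244,719 ≈ 183,539.2 × g
Your rotor: r = 24.2 / 2 = 12.1 cm
183,539.2 = 1.118 × 10⁻⁵ × 12.1 × N²
N² = 183,539.2 / (13.5278 × 10⁻⁵) = 1,356,755,718
N ≈ √1,356,755,718 ≈ 36,834.2

≈ 36830 RPM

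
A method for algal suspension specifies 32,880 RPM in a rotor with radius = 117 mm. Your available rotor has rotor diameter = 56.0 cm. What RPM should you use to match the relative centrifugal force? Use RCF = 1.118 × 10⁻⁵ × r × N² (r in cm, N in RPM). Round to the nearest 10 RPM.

≈ 21250 RPM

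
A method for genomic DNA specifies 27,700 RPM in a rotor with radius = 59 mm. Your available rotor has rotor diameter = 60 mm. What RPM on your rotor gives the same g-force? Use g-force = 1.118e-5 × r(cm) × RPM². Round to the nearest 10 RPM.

Original rotor: r = 59 mm = 5.9 cm
RCF_original = 1.118 × 10⁻⁵ × 5.9 × (27700)² = 1.118 × 10⁻⁵ × 5.9 × 767,290,000 ≈ 50,612 × g
Your rotor: r = 60 mm / 2 = 30 mm = 3 cm
50,612 = 1.118 × 10⁻⁵ × 3 × N²
N² = 50,612 / (3.354 × 10⁻⁵) = 1,509,004,174
N ≈ √1,509,004,174 ≈ 38,845.9

38850 RPM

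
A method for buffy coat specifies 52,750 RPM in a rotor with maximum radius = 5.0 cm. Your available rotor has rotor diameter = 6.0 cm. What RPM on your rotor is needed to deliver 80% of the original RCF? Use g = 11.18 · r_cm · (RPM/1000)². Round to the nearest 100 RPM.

60900 RPM

RCF_original = 11.18 × 5 × (52.75)² = 11.18 × 5 × 2,782.5625 ≈ 155,545.2 × g
Target RCF = 0.8 × 155,545.2 ≈ 124,436.2 × g
Your rotor: r = 6.0 / 2 = 3 cm
124,436.2 = 11.18 × 3 × (N/1000)²
(N/1000)² = 124,436.2 / 33.54 = 3710.083
N = 1000 × √3710.083 ≈ 60,910.5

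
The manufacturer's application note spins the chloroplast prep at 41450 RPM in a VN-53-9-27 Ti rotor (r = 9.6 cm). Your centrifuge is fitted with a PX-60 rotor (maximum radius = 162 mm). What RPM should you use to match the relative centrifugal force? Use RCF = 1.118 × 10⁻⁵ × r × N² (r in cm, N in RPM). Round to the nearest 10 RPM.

31910 RPM

RCF = 1.118 × 10⁻⁵ × r × N²
RCF_original = 1.118 × 10⁻⁵ × 9.6 × (41450)² = 1.118 × 10⁻⁵ × 9.6 × 1,718,102,500 ≈ 184,400.5 × g
Your rotor: r = 162 mm = 16.2 cm
184,400.5 = 1.118 × 10⁻⁵ × 16.2 × N²
N² = 184,400.5 / (18.1116 × 10⁻⁵) = 1,018,134,787
N ≈ √1,018,134,787 ≈ 31,908.2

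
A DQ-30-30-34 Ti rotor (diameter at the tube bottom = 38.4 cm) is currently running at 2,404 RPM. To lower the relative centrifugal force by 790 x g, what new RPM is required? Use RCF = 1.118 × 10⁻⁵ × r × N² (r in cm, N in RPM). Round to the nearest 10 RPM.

N₂ ≈ 1450 RPM

r = 38.4 / 2 = 19.2 cm
Current RCF = 1.118 × 10⁻⁵ × 19.2 × (2404)² = 1.118 × 10⁻⁵ × 19.2 × 5,779,216 ≈ 1,240.5 × g
Target RCF = 1,240.5 − 790 = 450.5 × g
N² = 450.5 / (21.4656 × 10⁻⁵) = 2,098,707
N ≈ √2,098,707 ≈ 1,448.7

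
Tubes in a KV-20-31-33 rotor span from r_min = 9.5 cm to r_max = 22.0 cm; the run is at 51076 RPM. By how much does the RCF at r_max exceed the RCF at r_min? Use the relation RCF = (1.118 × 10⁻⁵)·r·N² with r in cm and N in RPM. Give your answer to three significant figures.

RCF_max = 1.118 × 10⁻⁵ × 22 × (51076)² = 1.118 × 10⁻⁵ × 22 × 2,608,757,776 ≈ 641,650.1 × g
RCF_min = 1.118 × 10⁻⁵ × 9.5 × (51076)² = 1.118 × 10⁻⁵ × 9.5 × 2,608,757,776 ≈ 277,076.2 × g
ΔRCF = 641,650.1 − 277,076.2 = 364,573.9

ΔRCF ≈ 365000 x g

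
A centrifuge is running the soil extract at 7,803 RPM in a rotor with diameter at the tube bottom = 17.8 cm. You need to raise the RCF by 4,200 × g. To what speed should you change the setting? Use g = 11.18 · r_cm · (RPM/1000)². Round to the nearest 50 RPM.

r = 17.8 / 2 = 8.9 cm
Current RCF = 11.18 × 8.9 × (7.803)² = 11.18 × 8.9 × 60.886809 ≈ 6,058.4 × g
Target RCF = 6,058.4 + 4,200 = 10,258.4 × g
(N/1000)² = 10,258.4 / 99.502 = 103.0974
N = 1000 × √103.0974 ≈ 10,153.7

≈ 10150 RPM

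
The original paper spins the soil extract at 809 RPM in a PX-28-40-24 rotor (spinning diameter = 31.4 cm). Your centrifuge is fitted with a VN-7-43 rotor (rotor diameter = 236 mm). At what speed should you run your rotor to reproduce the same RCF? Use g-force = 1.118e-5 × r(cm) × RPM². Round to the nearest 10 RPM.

930 RPM

Original rotor: r = 31.4 / 2 = 15.7 cm
RCF_original = 1.118 × 10⁻⁵ × 15.7 × (809)² = 1.118 × 10⁻⁵ × 15.7 × 654,481 ≈ 114.9 × g
Your rotor: r = 236 mm / 2 = 118 mm = 11.8 cm
114.9 = 1.118 × 10⁻⁵ × 11.8 × N²
N² = 114.9 / (13.1924 × 10⁻⁵) = 870,956
N ≈ √870,956 ≈ 933.3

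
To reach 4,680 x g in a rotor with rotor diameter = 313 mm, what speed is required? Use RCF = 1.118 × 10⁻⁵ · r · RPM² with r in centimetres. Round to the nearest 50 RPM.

5150 RPM

r = 313 mm / 2 = 156.5 mm = 15.65 cm
4,680 = 1.118 × 10⁻⁵ × 15.65 × N²
N² = 4,680 / (17.4967 × 10⁻⁵) = 26,747,901
N ≈ √26,747,901 ≈ 5,171.8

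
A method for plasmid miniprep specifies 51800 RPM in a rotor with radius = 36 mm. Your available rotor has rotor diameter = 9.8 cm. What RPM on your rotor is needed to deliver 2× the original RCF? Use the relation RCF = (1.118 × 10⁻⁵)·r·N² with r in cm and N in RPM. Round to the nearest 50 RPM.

Original rotor: r = 36 mm = 3.6 cm
RCF = 1.118 × 10⁻⁵ × r × N²
RCF_original = 1.118 × 10⁻⁵ × 3.6 × (51800)² = 1.118 × 10⁻⁵ × 3.6 × 2,683,240,000 ≈ 107,995 × g
Target RCF = 2 × 107,995 ≈ 215,990 × g
Your rotor: r = 9.8 / 2 = 4.9 cm
215,990 = 1.118 × 10⁻⁵ × 4.9 × N²
N² = 215,990 / (5.4782 × 10⁻⁵) = 3,942,718,411
N ≈ √3,942,718,411 ≈ 62,791.1

≈ 62800 RPM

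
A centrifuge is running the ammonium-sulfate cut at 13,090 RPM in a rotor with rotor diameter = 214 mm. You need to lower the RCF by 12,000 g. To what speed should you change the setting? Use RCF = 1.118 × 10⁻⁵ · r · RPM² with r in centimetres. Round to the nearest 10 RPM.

≈ 8430 RPM

r = 214 mm / 2 = 107 mm = 10.7 cm
Current RCF = 1.118 × 10⁻⁵ × 10.7 × (13090)² = 1.118 × 10⁻⁵ × 10.7 × 171,348,100 ≈ 20,497.7 × g
Target RCF = 20,497.7 − 12,000 = 8,497.7 × g
N² = 8,497.7 / (11.9626 × 10⁻⁵) = 71,035,561
N ≈ √71,035,561 ≈ 8,428.3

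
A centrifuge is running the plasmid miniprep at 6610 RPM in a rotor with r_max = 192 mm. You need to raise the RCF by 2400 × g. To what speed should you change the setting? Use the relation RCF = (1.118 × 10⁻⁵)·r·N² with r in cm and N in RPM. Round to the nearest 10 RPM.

r = 192 mm = 19.2 cm
Current RCF = 1.118 × 10⁻⁵ × 19.2 × (6610)² = 1.118 × 10⁻⁵ × 19.2 × 43,692,100 ≈ 9,378.8 × g
Target RCF = 9,378.8 + 2,400 = 11,778.8 × g
N² = 11,778.8 / (21.4656 × 10⁻⁵) = 54,872,913
N ≈ √54,872,913 ≈ 7,407.6

≈ 7410 RPM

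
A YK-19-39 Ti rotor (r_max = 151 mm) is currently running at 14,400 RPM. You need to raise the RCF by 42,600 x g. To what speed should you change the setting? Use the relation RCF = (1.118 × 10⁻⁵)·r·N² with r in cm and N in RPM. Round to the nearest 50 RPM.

≈ 21450 RPM

r = 151 mm = 15.1 cm
Current RCF = 1.118 × 10⁻⁵ × 15.1 × (14400)² = 1.118 × 10⁻⁵ × 15.1 × 207,360,000 ≈ 35,006.1 × g
Target RCF = 35,006.1 + 42,600 = 77,606.1 × g
N² = 77,606.1 / (16.8818 × 10⁻⁵) = 459,702,757
N ≈ √459,702,757 ≈ 21,440.7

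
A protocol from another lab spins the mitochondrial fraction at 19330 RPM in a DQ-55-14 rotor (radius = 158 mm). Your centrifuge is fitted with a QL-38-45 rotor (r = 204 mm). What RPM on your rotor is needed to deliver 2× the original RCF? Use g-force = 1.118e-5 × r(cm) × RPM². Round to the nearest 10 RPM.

Original rotor: r = 158 mm = 15.8 cm
RCF = 1.118 × 10⁻⁵ × r × N²
RCF_original = 1.118 × 10⁻⁵ × 15.8 × (19330)² = 1.118 × 10⁻⁵ × 15.8 × 373,648,900 ≈ 66,002.8 × g
Target RCF = 2 × 66,002.8 ≈ 132,005.6 × g
Your rotor: r = 204 mm = 20.4 cm
132,005.6 = 1.118 × 10⁻⁵ × 20.4 × N²
N² = 132,005.6 / (22.8072 × 10⁻⁵) = 578,789,154
N ≈ √578,789,154 ≈ 24,058.0

24060 RPM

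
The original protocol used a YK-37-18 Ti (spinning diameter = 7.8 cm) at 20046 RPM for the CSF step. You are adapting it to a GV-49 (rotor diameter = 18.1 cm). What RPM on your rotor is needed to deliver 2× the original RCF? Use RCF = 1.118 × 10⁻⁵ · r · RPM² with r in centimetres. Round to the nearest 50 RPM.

18600 RPM

Original rotor: r = 7.8 / 2 = 3.9 cm
RCF_original = 1.118 × 10⁻⁵ × 3.9 × (20046)² = 1.118 × 10⁻⁵ × 3.9 × 401,842,116 ≈ 17,521.1 × g
Target RCF = 2 × 17,521.1 ≈ 35,042.2 × g
Your rotor: r = 18.1 / 2 = 9.05 cm
35,042.2 = 1.118 × 10⁻⁵ × 9.05 × N²
N² = 35,042.2 / (10.1179 × 10⁻⁵) = 346,338,667
N ≈ √346,338,667 ≈ 18,610.2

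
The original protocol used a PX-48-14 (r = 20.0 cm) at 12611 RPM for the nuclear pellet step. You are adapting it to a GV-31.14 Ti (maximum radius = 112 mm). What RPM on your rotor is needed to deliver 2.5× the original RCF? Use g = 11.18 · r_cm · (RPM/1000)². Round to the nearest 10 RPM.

RCF_original = 11.18 × 20 × (12.611)² = 11.18 × 20 × 159.037321 ≈ 35,560.7 × g
Target RCF = 2.5 × 35,560.7 ≈ 88,901.8 × g
Your rotor: r = 112 mm = 11.2 cm
88,901.8 = 11.18 × 11.2 × (N/1000)²
(N/1000)² = 88,901.8 / 125.216 = 709.9875
N = 1000 × √709.9875 ≈ 26,645.6

26650 RPM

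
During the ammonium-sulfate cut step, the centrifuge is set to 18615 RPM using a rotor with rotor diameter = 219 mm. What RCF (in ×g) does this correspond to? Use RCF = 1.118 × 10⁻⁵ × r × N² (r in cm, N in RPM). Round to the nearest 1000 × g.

r = 219 mm / 2 = 109.5 mm = 10.95 cm
RCF = 1.118 × 10⁻⁵ × 10.95 × (18615)² = 1.118 × 10⁻⁵ × 10.95 × 346,518,225 ≈ 42,421.1 × g

≈ 42000 ×g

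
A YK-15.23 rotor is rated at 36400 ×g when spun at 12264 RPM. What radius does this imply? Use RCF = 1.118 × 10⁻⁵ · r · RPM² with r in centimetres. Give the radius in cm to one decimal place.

RCF = 1.118 × 10⁻⁵ × r × N²
36400 = 1.118 × 10⁻⁵ × r × (12264)²
r = 36400 / (1.118 × 10⁻⁵ × 150,405,696) = 36400 / 1681.536 ≈ 21.647 cm

21.6 cm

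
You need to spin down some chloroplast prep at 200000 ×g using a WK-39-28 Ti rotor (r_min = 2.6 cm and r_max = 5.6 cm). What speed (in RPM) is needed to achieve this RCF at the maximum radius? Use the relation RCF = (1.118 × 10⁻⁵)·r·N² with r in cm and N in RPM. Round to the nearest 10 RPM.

Use r_max = 5.6 cm.
RCF = 1.118 × 10⁻⁵ × r × N²
200,000 = 1.118 × 10⁻⁵ × 5.6 × N²
N² = 200,000 / (6.2608 × 10⁻⁵) = 3,194,479,939
N ≈ √3,194,479,939 ≈ 56,519.7

N ≈ 56520 RPM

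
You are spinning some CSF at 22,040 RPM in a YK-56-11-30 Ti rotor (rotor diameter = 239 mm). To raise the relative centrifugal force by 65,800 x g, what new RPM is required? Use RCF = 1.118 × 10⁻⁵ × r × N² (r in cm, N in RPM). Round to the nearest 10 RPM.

N₂ ≈ 31280 RPM

r = 239 mm / 2 = 119.5 mm = 11.95 cm
Current RCF = 1.118 × 10⁻⁵ × 11.95 × (22040)² = 1.118 × 10⁻⁵ × 11.95 × 485,761,600 ≈ 64,898.2 × g
Target RCF = 64,898.2 + 65,800 = 130,698.2 × g
N² = 130,698.2 / (13.3601 × 10⁻⁵) = 978,272,618
N ≈ √978,272,618 ≈ 31,277.3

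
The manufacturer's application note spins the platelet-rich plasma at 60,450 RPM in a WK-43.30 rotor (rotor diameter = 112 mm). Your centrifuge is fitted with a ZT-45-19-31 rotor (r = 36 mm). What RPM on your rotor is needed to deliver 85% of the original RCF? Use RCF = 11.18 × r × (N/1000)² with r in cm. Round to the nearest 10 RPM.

Original rotor: r = 112 mm / 2 = 56 mm = 5.6 cm
RCF_original = 11.18 × 5.6 × (60.45)² = 11.18 × 5.6 × 3,654.2025 ≈ 228,782.3 × g
Target RCF = 0.85 × 228,782.3 ≈ 194,465 × g
Your rotor: r = 36 mm = 3.6 cm
194,465 = 11.18 × 3.6 × (N/1000)²
(N/1000)² = 194,465 / 40.248 = 4831.669
N = 1000 × √4831.669 ≈ 69,510.2

≈ 69510 RPM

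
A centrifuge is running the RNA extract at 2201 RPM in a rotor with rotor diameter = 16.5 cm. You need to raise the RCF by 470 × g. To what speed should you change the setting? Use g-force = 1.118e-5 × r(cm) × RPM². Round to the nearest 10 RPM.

3150 RPM

r = 16.5 / 2 = 8.25 cm
Current RCF = 1.118 × 10⁻⁵ × 8.25 × (2201)² = 1.118 × 10⁻⁵ × 8.25 × 4,844,401 ≈ 446.8 × g
Target RCF = 446.8 + 470 = 916.8 × g
N² = 916.8 / (9.2235 × 10⁻⁵) = 9,939,828
N ≈ √9,939,828 ≈ 3,152.7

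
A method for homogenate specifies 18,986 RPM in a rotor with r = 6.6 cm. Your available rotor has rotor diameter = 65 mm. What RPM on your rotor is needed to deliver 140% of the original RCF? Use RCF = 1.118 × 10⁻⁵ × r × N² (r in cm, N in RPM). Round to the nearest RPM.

RCF_original = 1.118 × 10⁻⁵ × 6.6 × (18986)² = 1.118 × 10⁻⁵ × 6.6 × 360,468,196 ≈ 26,598.2 × g
Target RCF = 1.4 × 26,598.2 ≈ 37,237.5 × g
Your rotor: r = 65 mm / 2 = 32.5 mm = 3.25 cm
37,237.5 = 1.118 × 10⁻⁵ × 3.25 × N²
N² = 37,237.5 / (3.6335 × 10⁻⁵) = 1,024,838,310
N ≈ √1,024,838,310 ≈ 32,013.1

32013 RPM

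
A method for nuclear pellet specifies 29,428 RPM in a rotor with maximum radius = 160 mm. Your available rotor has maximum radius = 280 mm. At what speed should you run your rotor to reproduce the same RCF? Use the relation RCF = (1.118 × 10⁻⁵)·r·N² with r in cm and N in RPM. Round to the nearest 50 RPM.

≈ 22250 RPM

Original rotor: r = 160 mm = 16.0 cm
RCF_original = 1.118 × 10⁻⁵ × 16 × (29428)² = 1.118 × 10⁻⁵ × 16 × 866,007,184 ≈ 154,911.4 × g
Your rotor: r = 280 mm = 28.0 cm
154,911.4 = 1.118 × 10⁻⁵ × 28 × N²
N² = 154,911.4 / (31.304 × 10⁻⁵) = 494,861,360
N ≈ √494,861,360 ≈ 22,245.5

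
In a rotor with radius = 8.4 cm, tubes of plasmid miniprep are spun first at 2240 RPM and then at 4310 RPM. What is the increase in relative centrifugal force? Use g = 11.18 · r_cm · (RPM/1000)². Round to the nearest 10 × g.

RCF₁ = 11.18 × 8.4 × (2.24)² = 11.18 × 8.4 × 5.0176 ≈ 471.2 × g
RCF₂ = 11.18 × 8.4 × (4.31)² = 11.18 × 8.4 × 18.5761 ≈ 1,744.5 × g
Increase = 1,744.5 − 471.2 = 1,273.3

≈ 1270 g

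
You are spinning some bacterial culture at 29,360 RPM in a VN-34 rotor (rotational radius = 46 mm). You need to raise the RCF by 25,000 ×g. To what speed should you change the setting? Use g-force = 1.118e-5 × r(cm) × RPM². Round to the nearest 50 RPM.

r = 46 mm = 4.6 cm
Current RCF = 1.118 × 10⁻⁵ × 4.6 × (29360)² = 1.118 × 10⁻⁵ × 4.6 × 862,009,600 ≈ 44,331.4 × g
Target RCF = 44,331.4 + 25,000 = 69,331.4 × g
N² = 69,331.4 / (5.1428 × 10⁻⁵) = 1,348,125,535
N ≈ √1,348,125,535 ≈ 36,716.8

≈ 36700 RPM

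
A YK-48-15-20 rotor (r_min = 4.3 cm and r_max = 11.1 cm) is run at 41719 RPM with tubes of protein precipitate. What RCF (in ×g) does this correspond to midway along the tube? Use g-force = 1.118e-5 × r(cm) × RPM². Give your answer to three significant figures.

RCF ≈ 150000 ×g

r_avg = (4.3 + 11.1) / 2 = 7.7 cm
RCF = 1.118 × 10⁻⁵ × 7.7 × (41719)² = 1.118 × 10⁻⁵ × 7.7 × 1,740,474,961 ≈ 149,830.5 × g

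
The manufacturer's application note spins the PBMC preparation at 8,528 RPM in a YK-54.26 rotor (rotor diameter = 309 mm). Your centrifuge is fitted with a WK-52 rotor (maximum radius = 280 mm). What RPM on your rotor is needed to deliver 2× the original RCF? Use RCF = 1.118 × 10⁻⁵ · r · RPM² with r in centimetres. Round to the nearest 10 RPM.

8960 RPM

Original rotor: r = 309 mm / 2 = 154.5 mm = 15.45 cm
RCF_original = 1.118 × 10⁻⁵ × 15.45 × (8528)² = 1.118 × 10⁻⁵ × 15.45 × 72,726,784 ≈ 12,562.2 × g
Target RCF = 2 × 12,562.2 ≈ 25,124.4 × g
Your rotor: r = 280 mm = 28.0 cm
25,124.4 = 1.118 × 10⁻⁵ × 28 × N²
N² = 25,124.4 / (31.304 × 10⁻⁵) = 80,259,392
N ≈ √80,259,392 ≈ 8,958.8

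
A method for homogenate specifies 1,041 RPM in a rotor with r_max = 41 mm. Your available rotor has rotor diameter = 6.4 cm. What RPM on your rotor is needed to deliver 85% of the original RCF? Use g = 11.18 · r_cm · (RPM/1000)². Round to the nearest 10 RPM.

Original rotor: r = 41 mm = 4.1 cm
RCF = 11.18 × r × (N/1000)²
RCF_original = 11.18 × 4.1 × (1.041)² = 11.18 × 4.1 × 1.083681 ≈ 49.7 × g
Target RCF = 0.85 × 49.7 ≈ 42.2 × g
Your rotor: r = 6.4 / 2 = 3.2 cm
42.2 = 11.18 × 3.2 × (N/1000)²
(N/1000)² = 42.2 / 35.776 = 1.179562
N = 1000 × √1.179562 ≈ 1,086.1

1090 RPM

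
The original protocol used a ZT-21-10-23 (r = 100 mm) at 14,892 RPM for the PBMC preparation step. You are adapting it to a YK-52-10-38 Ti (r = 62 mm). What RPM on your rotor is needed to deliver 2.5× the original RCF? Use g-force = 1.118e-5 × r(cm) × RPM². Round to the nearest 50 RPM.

29900 RPM

Original rotor: r = 100 mm = 10.0 cm
RCF = 1.118 × 10⁻⁵ × r × N²
RCF_original = 1.118 × 10⁻⁵ × 10 × (14892)² = 1.118 × 10⁻⁵ × 10 × 221,771,664 ≈ 24,794.1 × g
Target RCF = 2.5 × 24,794.1 ≈ 61,985.2 × g
Your rotor: r = 62 mm = 6.2 cm
61,985.2 = 1.118 × 10⁻⁵ × 6.2 × N²
N² = 61,985.2 / (6.9316 × 10⁻⁵) = 894,240,868
N ≈ √894,240,868 ≈ 29,903.9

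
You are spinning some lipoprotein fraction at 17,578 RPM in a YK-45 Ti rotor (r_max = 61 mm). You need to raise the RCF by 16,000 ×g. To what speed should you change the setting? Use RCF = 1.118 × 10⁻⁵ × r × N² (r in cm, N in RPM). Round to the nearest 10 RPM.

r = 61 mm = 6.1 cm
Current RCF = 1.118 × 10⁻⁵ × 6.1 × (17578)² = 1.118 × 10⁻⁵ × 6.1 × 308,986,084 ≈ 21,072.2 × g
Target RCF = 21,072.2 + 16,000 = 37,072.2 × g
N² = 37,072.2 / (6.8198 × 10⁻⁵) = 543,596,586
N ≈ √543,596,586 ≈ 23,315.2

23320 RPM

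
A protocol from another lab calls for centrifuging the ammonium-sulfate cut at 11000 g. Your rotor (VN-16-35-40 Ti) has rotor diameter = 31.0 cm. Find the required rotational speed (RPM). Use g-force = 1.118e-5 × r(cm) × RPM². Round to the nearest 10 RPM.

r = 31.0 / 2 = 15.5 cm
RCF = 1.118 × 10⁻⁵ × r × N²
11,000 = 1.118 × 10⁻⁵ × 15.5 × N²
N² = 11,000 / (17.329 × 10⁻⁵) = 63,477,408
N ≈ √63,477,408 ≈ 7,967.3

≈ 7970 RPM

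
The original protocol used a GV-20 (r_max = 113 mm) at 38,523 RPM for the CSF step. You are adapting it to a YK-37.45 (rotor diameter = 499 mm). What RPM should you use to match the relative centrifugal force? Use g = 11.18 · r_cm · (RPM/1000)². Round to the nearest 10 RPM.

Original rotor: r = 113 mm = 11.3 cm
RCF = 11.18 × r × (N/1000)²
RCF_original = 11.18 × 11.3 × (38.523)² = 11.18 × 11.3 × 1,484.021529 ≈ 187,482.4 × g
Your rotor: r = 499 mm / 2 = 249.5 mm = 24.95 cm
187,482.4 = 11.18 × 24.95 × (N/1000)²
(N/1000)² = 187,482.4 / 278.941 = 672.1221
N = 1000 × √672.1221 ≈ 25,925.3

≈ 25930 RPM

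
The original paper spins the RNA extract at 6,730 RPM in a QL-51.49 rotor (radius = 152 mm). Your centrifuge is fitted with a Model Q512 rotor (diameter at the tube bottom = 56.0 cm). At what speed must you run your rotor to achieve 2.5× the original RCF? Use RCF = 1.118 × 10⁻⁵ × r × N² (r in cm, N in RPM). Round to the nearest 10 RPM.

≈ 7840 RPM

Original rotor: r = 152 mm = 15.2 cm
RCF_original = 1.118 × 10⁻⁵ × 15.2 × (6730)² = 1.118 × 10⁻⁵ × 15.2 × 45,292,900 ≈ 7,696.9 × g
Target RCF = 2.5 × 7,696.9 ≈ 19,242.2 × g
Your rotor: r = 56.0 / 2 = 28 cm
19,242.2 = 1.118 × 10⁻⁵ × 28 × N²
N² = 19,242.2 / (31.304 × 10⁻⁵) = 61,468,822
N ≈ √61,468,822 ≈ 7,840.2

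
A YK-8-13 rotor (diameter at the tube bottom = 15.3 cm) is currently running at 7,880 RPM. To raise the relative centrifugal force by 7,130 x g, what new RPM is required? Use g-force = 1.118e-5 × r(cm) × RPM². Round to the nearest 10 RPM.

≈ 12060 RPM

r = 15.3 / 2 = 7.65 cm
Current RCF = 1.118 × 10⁻⁵ × 7.65 × (7880)² = 1.118 × 10⁻⁵ × 7.65 × 62,094,400 ≈ 5,310.7 × g
Target RCF = 5,310.7 + 7,130 = 12,440.7 × g
N² = 12,440.7 / (8.5527 × 10⁻⁵) = 145,459,329
N ≈ √145,459,329 ≈ 12,060.7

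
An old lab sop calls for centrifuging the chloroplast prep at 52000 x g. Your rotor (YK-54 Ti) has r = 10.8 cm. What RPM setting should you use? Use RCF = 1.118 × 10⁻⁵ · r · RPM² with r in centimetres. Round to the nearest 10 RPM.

≈ 20750 RPM

RCF = 1.118 × 10⁻⁵ × r × N²
52,000 = 1.118 × 10⁻⁵ × 10.8 × N²
N² = 52,000 / (12.0744 × 10⁻⁵) = 430,663,221
N ≈ √430,663,221 ≈ 20,752.4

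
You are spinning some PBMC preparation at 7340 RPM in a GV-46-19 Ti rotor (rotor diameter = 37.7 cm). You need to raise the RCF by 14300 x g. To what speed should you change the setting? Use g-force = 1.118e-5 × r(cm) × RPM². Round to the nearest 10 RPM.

N₂ ≈ 11030 RPM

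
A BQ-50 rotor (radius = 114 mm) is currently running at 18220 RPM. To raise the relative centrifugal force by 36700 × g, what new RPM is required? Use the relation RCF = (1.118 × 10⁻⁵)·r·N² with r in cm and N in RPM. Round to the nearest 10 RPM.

≈ 24900 RPM

r = 114 mm = 11.4 cm
Current RCF = 1.118 × 10⁻⁵ × 11.4 × (18220)² = 1.118 × 10⁻⁵ × 11.4 × 331,968,400 ≈ 42,310 × g
Target RCF = 42,310 + 36,700 = 79,010 × g
N² = 79,010 / (12.7452 × 10⁻⁵) = 619,919,656
N ≈ √619,919,656 ≈ 24,898.2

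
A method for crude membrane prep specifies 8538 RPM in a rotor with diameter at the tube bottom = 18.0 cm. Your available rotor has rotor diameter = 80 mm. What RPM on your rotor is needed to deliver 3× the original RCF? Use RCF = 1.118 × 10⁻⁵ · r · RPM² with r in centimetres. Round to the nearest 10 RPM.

≈ 22180 RPM

Original rotor: r = 18.0 / 2 = 9 cm
RCF_original = 1.118 × 10⁻⁵ × 9 × (8538)² = 1.118 × 10⁻⁵ × 9 × 72,897,444 ≈ 7,334.9 × g
Target RCF = 3 × 7,334.9 ≈ 22,004.7 × g
Your rotor: r = 80 mm / 2 = 40 mm = 4 cm
22,004.7 = 1.118 × 10⁻⁵ × 4 × N²
N² = 22,004.7 / (4.472 × 10⁻⁵) = 492,055,009
N ≈ √492,055,009 ≈ 22,182.3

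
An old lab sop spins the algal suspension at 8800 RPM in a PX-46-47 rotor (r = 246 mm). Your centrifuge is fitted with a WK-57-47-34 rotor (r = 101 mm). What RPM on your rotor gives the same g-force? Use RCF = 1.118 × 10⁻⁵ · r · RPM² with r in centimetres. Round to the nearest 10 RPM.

Original rotor: r = 246 mm = 24.6 cm
RCF_original = 1.118 × 10⁻⁵ × 24.6 × (8800)² = 1.118 × 10⁻⁵ × 24.6 × 77,440,000 ≈ 21,298.2 × g
Your rotor: r = 101 mm = 10.1 cm
21,298.2 = 1.118 × 10⁻⁵ × 10.1 × N²
N² = 21,298.2 / (11.2918 × 10⁻⁵) = 188,616,518
N ≈ √188,616,518 ≈ 13,733.8

13730 RPM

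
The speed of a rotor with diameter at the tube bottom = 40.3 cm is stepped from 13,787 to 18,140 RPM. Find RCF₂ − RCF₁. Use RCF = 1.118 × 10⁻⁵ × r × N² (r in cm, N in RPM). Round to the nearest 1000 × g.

31000 x g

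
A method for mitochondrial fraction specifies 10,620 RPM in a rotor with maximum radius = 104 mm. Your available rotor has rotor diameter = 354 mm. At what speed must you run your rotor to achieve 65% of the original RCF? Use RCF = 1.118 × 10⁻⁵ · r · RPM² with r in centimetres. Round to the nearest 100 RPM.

6600 RPM

Original rotor: r = 104 mm = 10.4 cm
RCF_original = 1.118 × 10⁻⁵ × 10.4 × (10620)² = 1.118 × 10⁻⁵ × 10.4 × 112,784,400 ≈ 13,113.7 × g
Target RCF = 0.65 × 13,113.7 ≈ 8,523.9 × g
Your rotor: r = 354 mm / 2 = 177 mm = 17.7 cm
8,523.9 = 1.118 × 10⁻⁵ × 17.7 × N²
N² = 8,523.9 / (19.7886 × 10⁻⁵) = 43,074,801
N ≈ √43,074,801 ≈ 6,563.1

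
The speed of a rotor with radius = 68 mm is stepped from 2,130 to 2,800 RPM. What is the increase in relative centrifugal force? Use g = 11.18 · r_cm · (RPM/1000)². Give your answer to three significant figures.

251 ×g

r = 68 mm = 6.8 cm
RCF₁ = 11.18 × 6.8 × (2.13)² = 11.18 × 6.8 × 4.5369 ≈ 344.9 × g
RCF₂ = 11.18 × 6.8 × (2.8)² = 11.18 × 6.8 × 7.84 ≈ 596 × g
Increase = 596 − 344.9 = 251.1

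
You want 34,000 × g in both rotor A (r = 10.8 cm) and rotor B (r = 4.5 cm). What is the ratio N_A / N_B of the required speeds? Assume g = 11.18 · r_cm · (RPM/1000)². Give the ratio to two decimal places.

0.65

At fixed RCF, N ∝ 1/√r, so N_A/N_B = √(r_B/r_A) = √(4.5/10.8) = √0.416667 = 0.6455.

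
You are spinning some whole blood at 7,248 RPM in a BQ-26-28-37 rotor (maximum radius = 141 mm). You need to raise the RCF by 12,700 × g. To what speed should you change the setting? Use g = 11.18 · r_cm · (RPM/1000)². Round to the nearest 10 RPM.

≈ 11540 RPM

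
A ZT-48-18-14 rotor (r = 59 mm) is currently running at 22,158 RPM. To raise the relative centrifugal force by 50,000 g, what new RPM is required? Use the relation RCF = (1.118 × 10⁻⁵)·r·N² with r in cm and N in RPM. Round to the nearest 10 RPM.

≈ 35340 RPM

r = 59 mm = 5.9 cm
Current RCF = 1.118 × 10⁻⁵ × 5.9 × (22158)² = 1.118 × 10⁻⁵ × 5.9 × 490,976,964 ≈ 32,385.8 × g
Target RCF = 32,385.8 + 50,000 = 82,385.8 × g
N² = 82,385.8 / (6.5962 × 10⁻⁵) = 1,248,988,812
N ≈ √1,248,988,812 ≈ 35,341.0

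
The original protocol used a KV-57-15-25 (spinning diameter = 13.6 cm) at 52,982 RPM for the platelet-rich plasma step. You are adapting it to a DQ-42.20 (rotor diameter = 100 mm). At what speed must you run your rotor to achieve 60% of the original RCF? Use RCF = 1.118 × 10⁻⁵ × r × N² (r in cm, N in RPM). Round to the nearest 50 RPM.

≈ 47850 RPM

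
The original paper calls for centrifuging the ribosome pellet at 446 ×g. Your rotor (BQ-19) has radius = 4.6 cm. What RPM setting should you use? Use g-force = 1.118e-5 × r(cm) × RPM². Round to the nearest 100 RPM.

446 = 1.118 × 10⁻⁵ × 4.6 × N²
N² = 446 / (5.1428 × 10⁻⁵) = 8,672,319
N ≈ √8,672,319 ≈ 2,944.9

2900 RPM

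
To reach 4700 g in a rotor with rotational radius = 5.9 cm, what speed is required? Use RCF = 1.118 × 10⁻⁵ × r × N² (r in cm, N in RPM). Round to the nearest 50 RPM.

4,700 = 1.118 × 10⁻⁵ × 5.9 × N²
N² = 4,700 / (6.5962 × 10⁻⁵) = 71,253,146
N ≈ √71,253,146 ≈ 8,441.2

≈ 8450 RPM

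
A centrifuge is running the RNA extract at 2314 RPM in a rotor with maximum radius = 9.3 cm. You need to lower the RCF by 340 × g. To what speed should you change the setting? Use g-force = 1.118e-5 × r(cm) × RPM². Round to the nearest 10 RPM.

≈ 1440 RPM

Current RCF = 1.118 × 10⁻⁵ × 9.3 × (2314)² = 1.118 × 10⁻⁵ × 9.3 × 5,354,596 ≈ 556.7 × g
Target RCF = 556.7 − 340 = 216.7 × g
N² = 216.7 / (10.3974 × 10⁻⁵) = 2,084,175
N ≈ √2,084,175 ≈ 1,443.7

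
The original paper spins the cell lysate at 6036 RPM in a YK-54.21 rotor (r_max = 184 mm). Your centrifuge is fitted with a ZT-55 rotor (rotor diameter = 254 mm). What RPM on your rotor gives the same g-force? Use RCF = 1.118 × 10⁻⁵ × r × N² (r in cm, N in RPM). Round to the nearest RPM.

7265 RPM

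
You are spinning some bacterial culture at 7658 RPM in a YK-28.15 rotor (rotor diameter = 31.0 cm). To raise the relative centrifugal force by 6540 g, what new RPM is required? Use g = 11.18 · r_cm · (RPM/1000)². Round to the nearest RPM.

N₂ ≈ 9818 RPM

r = 31.0 / 2 = 15.5 cm
Current RCF = 11.18 × 15.5 × (7.658)² = 11.18 × 15.5 × 58.644964 ≈ 10,162.6 × g
Target RCF = 10,162.6 + 6,540 = 16,702.6 × g
(N/1000)² = 16,702.6 / 173.29 = 96.38525
N = 1000 × √96.38525 ≈ 9,817.6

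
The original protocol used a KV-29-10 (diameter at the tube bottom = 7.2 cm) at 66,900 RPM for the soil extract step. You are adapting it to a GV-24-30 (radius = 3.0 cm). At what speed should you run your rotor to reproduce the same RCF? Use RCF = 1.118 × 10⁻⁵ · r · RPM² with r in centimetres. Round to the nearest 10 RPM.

≈ 73290 RPM

Original rotor: r = 7.2 / 2 = 3.6 cm
RCF_original = 1.118 × 10⁻⁵ × 3.6 × (66900)² = 1.118 × 10⁻⁵ × 3.6 × 4,475,610,000 ≈ 180,134.4 × g
180,134.4 = 1.118 × 10⁻⁵ × 3 × N²
N² = 180,134.4 / (3.354 × 10⁻⁵) = 5,370,733,453
N ≈ √5,370,733,453 ≈ 73,285.3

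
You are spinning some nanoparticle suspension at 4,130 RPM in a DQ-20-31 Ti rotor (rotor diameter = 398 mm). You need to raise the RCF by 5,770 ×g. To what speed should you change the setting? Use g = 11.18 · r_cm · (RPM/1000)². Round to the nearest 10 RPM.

r = 398 mm / 2 = 199 mm = 19.9 cm
Current RCF = 11.18 × 19.9 × (4.13)² = 11.18 × 19.9 × 17.0569 ≈ 3,794.9 × g
Target RCF = 3,794.9 + 5,770 = 9,564.9 × g
(N/1000)² = 9,564.9 / 222.482 = 42.99179
N = 1000 × √42.99179 ≈ 6,556.8

N₂ ≈ 6560 RPM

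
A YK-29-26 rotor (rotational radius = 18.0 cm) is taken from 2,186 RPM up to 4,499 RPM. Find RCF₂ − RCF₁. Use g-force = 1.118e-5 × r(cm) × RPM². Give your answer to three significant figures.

3110 ×g

RCF₁ = 1.118 × 10⁻⁵ × 18 × (2186)² = 1.118 × 10⁻⁵ × 18 × 4,778,596 ≈ 961.6 × g
RCF₂ = 1.118 × 10⁻⁵ × 18 × (4499)² = 1.118 × 10⁻⁵ × 18 × 20,241,001 ≈ 4,073.3 × g
Increase = 4,073.3 − 961.6 = 3,111.7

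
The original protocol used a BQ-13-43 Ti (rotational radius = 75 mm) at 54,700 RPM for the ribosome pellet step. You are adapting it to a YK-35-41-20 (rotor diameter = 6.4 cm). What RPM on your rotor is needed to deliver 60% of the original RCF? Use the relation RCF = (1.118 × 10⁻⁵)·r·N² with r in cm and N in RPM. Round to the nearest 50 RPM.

Original rotor: r = 75 mm = 7.5 cm
RCF_original = 1.118 × 10⁻⁵ × 7.5 × (54700)² = 1.118 × 10⁻⁵ × 7.5 × 2,992,090,000 ≈ 250,886.7 × g
Target RCF = 0.6 × 250,886.7 ≈ 150,532 × g
Your rotor: r = 6.4 / 2 = 3.2 cm
150,532 = 1.118 × 10⁻⁵ × 3.2 × N²
N² = 150,532 / (3.5776 × 10⁻⁵) = 4,207,625,224
N ≈ √4,207,625,224 ≈ 64,866.2

≈ 64850 RPM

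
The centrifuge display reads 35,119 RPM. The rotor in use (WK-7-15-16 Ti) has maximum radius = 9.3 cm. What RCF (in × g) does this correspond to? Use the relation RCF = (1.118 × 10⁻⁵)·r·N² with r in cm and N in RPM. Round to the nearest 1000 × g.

128000 × g

RCF = 1.118 × 10⁻⁵ × 9.3 × (35119)² = 1.118 × 10⁻⁵ × 9.3 × 1,233,344,161 ≈ 128,235.7 × g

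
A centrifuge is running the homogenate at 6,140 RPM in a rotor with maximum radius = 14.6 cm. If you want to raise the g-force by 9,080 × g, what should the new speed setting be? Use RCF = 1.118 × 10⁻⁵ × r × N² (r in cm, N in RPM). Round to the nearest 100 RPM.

N₂ ≈ 9700 RPM

Current RCF = 1.118 × 10⁻⁵ × 14.6 × (6140)² = 1.118 × 10⁻⁵ × 14.6 × 37,699,600 ≈ 6,153.6 × g
Target RCF = 6,153.6 + 9,080 = 15,233.6 × g
N² = 15,233.6 / (16.3228 × 10⁻⁵) = 93,327,125
N ≈ √93,327,125 ≈ 9,660.6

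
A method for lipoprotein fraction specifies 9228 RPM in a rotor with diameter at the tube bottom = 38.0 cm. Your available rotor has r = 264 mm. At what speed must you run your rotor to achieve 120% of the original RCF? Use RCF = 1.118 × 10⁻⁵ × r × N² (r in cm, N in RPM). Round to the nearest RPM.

Original rotor: r = 38.0 / 2 = 19 cm
RCF_original = 1.118 × 10⁻⁵ × 19 × (9228)² = 1.118 × 10⁻⁵ × 19 × 85,155,984 ≈ 18,088.8 × g
Target RCF = 1.2 × 18,088.8 ≈ 21,706.6 × g
Your rotor: r = 264 mm = 26.4 cm
21,706.6 = 1.118 × 10⁻⁵ × 26.4 × N²
N² = 21,706.6 / (29.5152 × 10⁻⁵) = 73,543,801
N ≈ √73,543,801 ≈ 8,575.8

≈ 8576 RPM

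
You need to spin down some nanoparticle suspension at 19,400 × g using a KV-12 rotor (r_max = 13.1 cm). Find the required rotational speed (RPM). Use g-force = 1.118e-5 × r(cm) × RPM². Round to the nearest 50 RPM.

11500 RPM

19,400 = 1.118 × 10⁻⁵ × 13.1 × N²
N² = 19,400 / (14.6458 × 10⁻⁵) = 132,461,183
N ≈ √132,461,183 ≈ 11,509.2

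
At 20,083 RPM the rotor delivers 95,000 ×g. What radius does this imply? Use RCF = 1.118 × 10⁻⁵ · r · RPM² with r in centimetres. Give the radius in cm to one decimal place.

21.1 cm

95000 = 1.118 × 10⁻⁵ × r × (20083)²
r = 95000 / (1.118 × 10⁻⁵ × 403,326,889) = 95000 / 4509.195 ≈ 21.068 cm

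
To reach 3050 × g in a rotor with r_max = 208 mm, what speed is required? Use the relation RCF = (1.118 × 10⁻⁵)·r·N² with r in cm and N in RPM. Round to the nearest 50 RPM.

N ≈ 3600 RPM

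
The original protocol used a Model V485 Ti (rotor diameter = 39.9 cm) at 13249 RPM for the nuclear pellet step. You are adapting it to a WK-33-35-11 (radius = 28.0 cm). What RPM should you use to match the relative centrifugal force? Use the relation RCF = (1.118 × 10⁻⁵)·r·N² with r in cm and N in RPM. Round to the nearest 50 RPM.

11200 RPM

Original rotor: r = 39.9 / 2 = 19.95 cm
RCF_original = 1.118 × 10⁻⁵ × 19.95 × (13249)² = 1.118 × 10⁻⁵ × 19.95 × 175,536,001 ≈ 39,151.7 × g
39,151.7 = 1.118 × 10⁻⁵ × 28 × N²
N² = 39,151.7 / (31.304 × 10⁻⁵) = 125,069,320
N ≈ √125,069,320 ≈ 11,183.4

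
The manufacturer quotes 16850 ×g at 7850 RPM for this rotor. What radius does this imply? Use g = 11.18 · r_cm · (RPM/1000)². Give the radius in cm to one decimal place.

16850 = 11.18 × r × (7.85)²
r = 16850 / (11.18 × 61.6225) = 16850 / 688.9395 ≈ 24.458 cm

r ≈ 24.5 cm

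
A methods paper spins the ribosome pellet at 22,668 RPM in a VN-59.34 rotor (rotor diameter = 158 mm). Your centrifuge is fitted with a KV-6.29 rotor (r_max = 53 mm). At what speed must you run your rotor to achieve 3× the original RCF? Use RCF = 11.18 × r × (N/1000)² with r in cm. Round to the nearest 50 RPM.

≈ 47950 RPM

Original rotor: r = 158 mm / 2 = 79 mm = 7.9 cm
RCF = 11.18 × r × (N/1000)²
RCF_original = 11.18 × 7.9 × (22.668)² = 11.18 × 7.9 × 513.838224 ≈ 45,383.2 × g
Target RCF = 3 × 45,383.2 ≈ 136,149.6 × g
Your rotor: r = 53 mm = 5.3 cm
136,149.6 = 11.18 × 5.3 × (N/1000)²
(N/1000)² = 136,149.6 / 59.254 = 2297.728
N = 1000 × √2297.728 ≈ 47,934.6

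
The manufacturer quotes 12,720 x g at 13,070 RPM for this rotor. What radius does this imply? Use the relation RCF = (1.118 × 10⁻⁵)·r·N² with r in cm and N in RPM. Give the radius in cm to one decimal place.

≈ 6.7 cm

12720 = 1.118 × 10⁻⁵ × r × (13070)²
r = 12720 / (1.118 × 10⁻⁵ × 170,824,900) = 12720 / 1909.822 ≈ 6.660 cm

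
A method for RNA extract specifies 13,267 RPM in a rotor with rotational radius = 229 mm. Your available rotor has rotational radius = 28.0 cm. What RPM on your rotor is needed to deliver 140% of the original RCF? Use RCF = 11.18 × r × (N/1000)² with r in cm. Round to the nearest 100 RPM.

≈ 14200 RPM

Original rotor: r = 229 mm = 22.9 cm
RCF = 11.18 × r × (N/1000)²
RCF_original = 11.18 × 22.9 × (13.267)² = 11.18 × 22.9 × 176.013289 ≈ 45,063.3 × g
Target RCF = 1.4 × 45,063.3 ≈ 63,088.6 × g
63,088.6 = 11.18 × 28 × (N/1000)²
(N/1000)² = 63,088.6 / 313.04 = 201.5353
N = 1000 × √201.5353 ≈ 14,196.3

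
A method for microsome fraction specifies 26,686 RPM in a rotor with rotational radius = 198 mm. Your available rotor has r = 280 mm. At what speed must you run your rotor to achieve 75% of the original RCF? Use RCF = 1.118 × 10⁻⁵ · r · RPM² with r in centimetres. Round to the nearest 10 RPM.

Original rotor: r = 198 mm = 19.8 cm
RCF_original = 1.118 × 10⁻⁵ × 19.8 × (26686)² = 1.118 × 10⁻⁵ × 19.8 × 712,142,596 ≈ 157,642.7 × g
Target RCF = 0.75 × 157,642.7 ≈ 118,232 × g
Your rotor: r = 280 mm = 28.0 cm
118,232 = 1.118 × 10⁻⁵ × 28 × N²
N² = 118,232 / (31.304 × 10⁻⁵) = 377,689,752
N ≈ √377,689,752 ≈ 19,434.2

≈ 19430 RPM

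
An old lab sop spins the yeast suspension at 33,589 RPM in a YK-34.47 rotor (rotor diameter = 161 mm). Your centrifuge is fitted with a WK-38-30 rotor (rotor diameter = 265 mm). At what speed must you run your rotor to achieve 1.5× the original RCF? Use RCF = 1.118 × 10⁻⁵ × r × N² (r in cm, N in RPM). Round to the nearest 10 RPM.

≈ 32070 RPM

Original rotor: r = 161 mm / 2 = 80.5 mm = 8.05 cm
RCF_original = 1.118 × 10⁻⁵ × 8.05 × (33589)² = 1.118 × 10⁻⁵ × 8.05 × 1,128,220,921 ≈ 101,538.8 × g
Target RCF = 1.5 × 101,538.8 ≈ 152,308.2 × g
Your rotor: r = 265 mm / 2 = 132.5 mm = 13.25 cm
152,308.2 = 1.118 × 10⁻⁵ × 13.25 × N²
N² = 152,308.2 / (14.8135 × 10⁻⁵) = 1,028,171,600
N ≈ √1,028,171,600 ≈ 32,065.1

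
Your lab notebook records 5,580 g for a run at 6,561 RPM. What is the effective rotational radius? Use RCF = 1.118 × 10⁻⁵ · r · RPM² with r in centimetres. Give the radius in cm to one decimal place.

11.6 cm

5580 = 1.118 × 10⁻⁵ × r × (6561)²
r = 5580 / (1.118 × 10⁻⁵ × 43,046,721) = 5580 / 481.2623 ≈ 11.595 cm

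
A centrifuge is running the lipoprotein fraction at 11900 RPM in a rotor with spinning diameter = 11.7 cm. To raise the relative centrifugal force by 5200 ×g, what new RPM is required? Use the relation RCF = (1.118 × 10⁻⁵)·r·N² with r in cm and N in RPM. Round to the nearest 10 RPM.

r = 11.7 / 2 = 5.85 cm
Current RCF = 1.118 × 10⁻⁵ × 5.85 × (11900)² = 1.118 × 10⁻⁵ × 5.85 × 141,610,000 ≈ 9,261.7 × g
Target RCF = 9,261.7 + 5,200 = 14,461.7 × g
N² = 14,461.7 / (6.5403 × 10⁻⁵) = 221,116,768
N ≈ √221,116,768 ≈ 14,870.0

14870 RPM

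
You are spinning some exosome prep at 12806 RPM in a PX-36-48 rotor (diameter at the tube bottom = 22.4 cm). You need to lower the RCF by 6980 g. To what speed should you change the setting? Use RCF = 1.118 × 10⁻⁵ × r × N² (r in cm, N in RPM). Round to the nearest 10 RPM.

≈ 10400 RPM

r = 22.4 / 2 = 11.2 cm
Current RCF = 1.118 × 10⁻⁵ × 11.2 × (12806)² = 1.118 × 10⁻⁵ × 11.2 × 163,993,636 ≈ 20,534.6 × g
Target RCF = 20,534.6 − 6,980 = 13,554.6 × g
N² = 13,554.6 / (12.5216 × 10⁻⁵) = 108,249,744
N ≈ √108,249,744 ≈ 10,404.3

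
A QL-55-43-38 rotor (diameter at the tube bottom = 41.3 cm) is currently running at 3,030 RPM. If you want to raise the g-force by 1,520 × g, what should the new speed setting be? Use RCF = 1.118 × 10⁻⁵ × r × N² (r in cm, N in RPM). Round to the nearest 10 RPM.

r = 41.3 / 2 = 20.65 cm
Current RCF = 1.118 × 10⁻⁵ × 20.65 × (3030)² = 1.118 × 10⁻⁵ × 20.65 × 9,180,900 ≈ 2,119.6 × g
Target RCF = 2,119.6 + 1,520 = 3,639.6 × g
N² = 3,639.6 / (23.0867 × 10⁻⁵) = 15,764,921
N ≈ √15,764,921 ≈ 3,970.5

N₂ ≈ 3970 RPM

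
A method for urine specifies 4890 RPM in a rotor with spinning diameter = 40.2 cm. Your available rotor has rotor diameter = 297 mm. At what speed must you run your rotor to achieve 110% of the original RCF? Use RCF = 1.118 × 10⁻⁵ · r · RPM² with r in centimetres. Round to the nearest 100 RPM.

6000 RPM

Original rotor: r = 40.2 / 2 = 20.1 cm
RCF = 1.118 × 10⁻⁵ × r × N²
RCF_original = 1.118 × 10⁻⁵ × 20.1 × (4890)² = 1.118 × 10⁻⁵ × 20.1 × 23,912,100 ≈ 5,373.5 × g
Target RCF = 1.1 × 5,373.5 ≈ 5,910.9 × g
Your rotor: r = 297 mm / 2 = 148.5 mm = 14.85 cm
5,910.9 = 1.118 × 10⁻⁵ × 14.85 × N²
N² = 5,910.9 / (16.6023 × 10⁻⁵) = 35,602,898
N ≈ √35,602,898 ≈ 5,966.8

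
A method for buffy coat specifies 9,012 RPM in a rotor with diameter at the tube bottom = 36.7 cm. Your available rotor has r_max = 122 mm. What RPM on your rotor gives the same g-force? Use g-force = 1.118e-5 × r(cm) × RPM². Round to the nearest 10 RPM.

≈ 11050 RPM

Original rotor: r = 36.7 / 2 = 18.35 cm
RCF_original = 1.118 × 10⁻⁵ × 18.35 × (9012)² = 1.118 × 10⁻⁵ × 18.35 × 81,216,144 ≈ 16,661.7 × g
Your rotor: r = 122 mm = 12.2 cm
16,661.7 = 1.118 × 10⁻⁵ × 12.2 × N²
N² = 16,661.7 / (13.6396 × 10⁻⁵) = 122,156,808
N ≈ √122,156,808 ≈ 11,052.5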